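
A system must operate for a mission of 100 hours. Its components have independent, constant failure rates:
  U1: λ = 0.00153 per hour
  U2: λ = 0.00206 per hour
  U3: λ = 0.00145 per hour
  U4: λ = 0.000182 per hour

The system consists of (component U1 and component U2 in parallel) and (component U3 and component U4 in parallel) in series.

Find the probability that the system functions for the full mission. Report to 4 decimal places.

0.9712

R(U1) = exp(−0.00153 × 100) = 0.858130
R(U2) = exp(−0.00206 × 100) = 0.813833
R(U3) = exp(−0.00145 × 100) = 0.865022
R(U4) = exp(−0.000182 × 100) = 0.981965
Parallel (U1 and U2): 1 − (1 − 0.858130)(1 − 0.813833) = 0.973588
Parallel (U3 and U4): 1 − (1 − 0.865022)(1 − 0.981965) = 0.997566
Series ([0.973588] and [0.997566]): 0.973588 × 0.997566 = 0.9712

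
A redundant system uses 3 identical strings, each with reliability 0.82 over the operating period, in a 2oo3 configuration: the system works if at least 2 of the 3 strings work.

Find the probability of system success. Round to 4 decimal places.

0.9145

R = Σ_{i=2}^{3} C(3,i) p^i (1−p)^{3−i} with p = 0.82
C(3,2)·0.82^2·0.18^1 = 0.363096
C(3,3)·0.82^3·0.18^0 = 0.551368
Sum = 0.9145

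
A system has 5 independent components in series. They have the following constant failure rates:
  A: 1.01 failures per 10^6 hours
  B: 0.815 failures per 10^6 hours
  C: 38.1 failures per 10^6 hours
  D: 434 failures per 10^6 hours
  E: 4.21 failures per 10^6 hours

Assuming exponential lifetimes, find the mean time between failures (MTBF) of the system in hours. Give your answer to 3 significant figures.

2090

Series of exponential components: λ_sys = Σ λ_i
λ_sys = 0.00000101 + 0.000000815 + 0.0000381 + 0.000434 + 0.00000421 = 4.7813e-04 /h
MTBF = 1 / λ_sys = 2090 h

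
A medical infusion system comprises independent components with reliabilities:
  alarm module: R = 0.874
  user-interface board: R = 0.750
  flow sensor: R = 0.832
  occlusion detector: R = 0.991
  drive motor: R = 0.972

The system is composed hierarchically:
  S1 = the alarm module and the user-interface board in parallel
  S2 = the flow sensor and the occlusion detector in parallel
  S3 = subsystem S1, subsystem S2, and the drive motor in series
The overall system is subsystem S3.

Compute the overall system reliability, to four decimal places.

0.9400

Parallel (alarm module and user-interface board): 1 − (1 − 0.874000)(1 − 0.750000) = 0.968500
Parallel (flow sensor and occlusion detector): 1 − (1 − 0.832000)(1 − 0.991000) = 0.998488
Series ([0.968500], [0.998488], and drive motor): 0.968500 × 0.998488 × 0.972000 = 0.9400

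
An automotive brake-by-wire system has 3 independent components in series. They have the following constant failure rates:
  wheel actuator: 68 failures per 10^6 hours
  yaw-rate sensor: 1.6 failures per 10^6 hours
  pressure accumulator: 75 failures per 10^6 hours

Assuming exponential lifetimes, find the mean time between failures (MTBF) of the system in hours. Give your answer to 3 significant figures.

Series of exponential components: λ_sys = Σ λ_i
λ_sys = 0.000068 + 0.0000016 + 0.000075 = 1.4460e-04 /h
MTBF = 1 / λ_sys = 6920 h

6920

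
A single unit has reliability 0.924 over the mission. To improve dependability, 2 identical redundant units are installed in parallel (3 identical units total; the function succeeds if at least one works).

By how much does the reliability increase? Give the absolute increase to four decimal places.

0.0756

R_before = 0.924
R_after = 1 − (1 − 0.924)^3 = 0.9996
ΔR = 0.9996 − 0.924 = 0.0756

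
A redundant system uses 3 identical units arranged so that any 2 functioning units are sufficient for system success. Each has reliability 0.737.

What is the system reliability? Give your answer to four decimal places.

R = Σ_{i=2}^{3} C(3,i) p^i (1−p)^{3−i} with p = 0.737
C(3,2)·0.737^2·0.263^1 = 0.428560
C(3,3)·0.737^3·0.263^0 = 0.400316
Sum = 0.8289

0.8289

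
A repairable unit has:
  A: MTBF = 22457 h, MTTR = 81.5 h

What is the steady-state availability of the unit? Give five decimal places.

A(A) = MTBF/(MTBF+MTTR) = 22457/(22457+81.5) = 0.99638

0.99638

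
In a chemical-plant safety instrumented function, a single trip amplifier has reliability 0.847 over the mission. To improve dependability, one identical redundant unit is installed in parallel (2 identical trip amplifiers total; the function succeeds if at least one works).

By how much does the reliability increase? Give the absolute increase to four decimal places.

0.1296

R_before = 0.847
R_after = 1 − (1 − 0.847)^2 = 0.9766
ΔR = 0.9766 − 0.847 = 0.1296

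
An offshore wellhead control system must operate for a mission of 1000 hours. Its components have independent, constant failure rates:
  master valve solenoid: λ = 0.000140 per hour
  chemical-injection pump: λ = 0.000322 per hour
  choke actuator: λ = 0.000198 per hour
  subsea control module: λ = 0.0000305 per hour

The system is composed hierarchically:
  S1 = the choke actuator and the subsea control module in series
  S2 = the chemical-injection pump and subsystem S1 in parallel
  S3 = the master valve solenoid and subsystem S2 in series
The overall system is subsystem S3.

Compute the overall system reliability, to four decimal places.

0.8205

R(master valve solenoid) = exp(−0.000140 × 1000) = 0.869358
R(chemical-injection pump) = exp(−0.000322 × 1000) = 0.724698
R(choke actuator) = exp(−0.000198 × 1000) = 0.820370
R(subsea control module) = exp(−0.0000305 × 1000) = 0.969960
Series (choke actuator and subsea control module): 0.820370 × 0.969960 = 0.795726
Parallel (chemical-injection pump and [0.795726]): 1 − (1 − 0.724698)(1 − 0.795726) = 0.943763
Series (master valve solenoid and [0.943763]): 0.869358 × 0.943763 = 0.8205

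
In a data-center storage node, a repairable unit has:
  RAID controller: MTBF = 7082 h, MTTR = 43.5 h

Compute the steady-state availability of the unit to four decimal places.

0.9939

A(RAID controller) = MTBF/(MTBF+MTTR) = 7082/(7082+43.5) = 0.9939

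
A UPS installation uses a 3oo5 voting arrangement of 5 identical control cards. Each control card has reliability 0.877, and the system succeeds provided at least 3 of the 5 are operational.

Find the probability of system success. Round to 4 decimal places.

0.9847

R = Σ_{i=3}^{5} C(5,i) p^i (1−p)^{5−i} with p = 0.877
C(5,3)·0.877^3·0.123^2 = 0.102049
C(5,4)·0.877^4·0.123^1 = 0.363809
C(5,5)·0.877^5·0.123^0 = 0.518798
Sum = 0.9847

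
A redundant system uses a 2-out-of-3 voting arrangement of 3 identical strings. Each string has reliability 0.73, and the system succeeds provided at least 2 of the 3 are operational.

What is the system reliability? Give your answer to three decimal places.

0.821

R = Σ_{i=2}^{3} C(3,i) p^i (1−p)^{3−i} with p = 0.73
C(3,2)·0.73^2·0.27^1 = 0.43165
C(3,3)·0.73^3·0.27^0 = 0.38902
Sum = 0.821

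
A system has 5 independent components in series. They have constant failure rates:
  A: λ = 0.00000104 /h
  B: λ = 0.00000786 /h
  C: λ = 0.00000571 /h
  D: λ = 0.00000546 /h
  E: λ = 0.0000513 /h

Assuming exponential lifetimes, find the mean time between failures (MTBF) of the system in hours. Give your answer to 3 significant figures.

Series of exponential components: λ_sys = Σ λ_i
λ_sys = 0.00000104 + 0.00000786 + 0.00000571 + 0.00000546 + 0.0000513 = 7.1370e-05 /h
MTBF = 1 / λ_sys = 14000 h

14000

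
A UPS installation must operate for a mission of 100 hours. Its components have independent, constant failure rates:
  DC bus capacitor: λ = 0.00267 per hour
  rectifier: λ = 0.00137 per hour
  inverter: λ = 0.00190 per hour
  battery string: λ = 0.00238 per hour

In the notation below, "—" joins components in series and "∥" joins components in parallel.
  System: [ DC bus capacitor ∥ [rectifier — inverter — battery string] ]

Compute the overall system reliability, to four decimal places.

R(DC bus capacitor) = exp(−0.00267 × 100) = 0.765673
R(rectifier) = exp(−0.00137 × 100) = 0.871970
R(inverter) = exp(−0.00190 × 100) = 0.826959
R(battery string) = exp(−0.00238 × 100) = 0.788203
Series (rectifier, inverter, and battery string): 0.871970 × 0.826959 × 0.788203 = 0.568360
Parallel (DC bus capacitor and [0.568360]): 1 − (1 − 0.765673)(1 − 0.568360) = 0.8989

0.8989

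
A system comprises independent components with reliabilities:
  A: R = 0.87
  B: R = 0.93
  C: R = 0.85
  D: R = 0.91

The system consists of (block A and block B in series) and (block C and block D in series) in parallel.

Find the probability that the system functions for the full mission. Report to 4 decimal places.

Series (A and B): 0.870000 × 0.930000 = 0.809100
Series (C and D): 0.850000 × 0.910000 = 0.773500
Parallel ([0.809100] and [0.773500]): 1 − (1 − 0.809100)(1 − 0.773500) = 0.9568

0.9568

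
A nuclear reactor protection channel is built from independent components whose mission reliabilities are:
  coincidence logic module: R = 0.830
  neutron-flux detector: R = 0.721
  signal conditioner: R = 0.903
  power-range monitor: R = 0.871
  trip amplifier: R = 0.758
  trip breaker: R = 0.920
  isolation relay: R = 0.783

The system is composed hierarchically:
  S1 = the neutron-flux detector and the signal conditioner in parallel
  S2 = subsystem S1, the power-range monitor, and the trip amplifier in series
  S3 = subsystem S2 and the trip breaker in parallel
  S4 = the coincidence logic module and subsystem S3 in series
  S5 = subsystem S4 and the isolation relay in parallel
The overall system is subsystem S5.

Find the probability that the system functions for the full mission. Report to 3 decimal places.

Parallel (neutron-flux detector and signal conditioner): 1 − (1 − 0.72100)(1 − 0.90300) = 0.97294
Series ([0.97294], power-range monitor, and trip amplifier): 0.97294 × 0.87100 × 0.75800 = 0.64235
Parallel ([0.64235] and trip breaker): 1 − (1 − 0.64235)(1 − 0.92000) = 0.97139
Series (coincidence logic module and [0.97139]): 0.83000 × 0.97139 = 0.80625
Parallel ([0.80625] and isolation relay): 1 − (1 − 0.80625)(1 − 0.78300) = 0.958

0.958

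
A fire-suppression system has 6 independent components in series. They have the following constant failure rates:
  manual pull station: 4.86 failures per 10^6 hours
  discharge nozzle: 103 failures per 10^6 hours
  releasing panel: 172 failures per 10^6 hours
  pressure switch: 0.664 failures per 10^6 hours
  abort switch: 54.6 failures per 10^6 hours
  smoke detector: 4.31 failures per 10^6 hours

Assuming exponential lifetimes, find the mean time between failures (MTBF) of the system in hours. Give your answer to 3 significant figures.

2950

Series of exponential components: λ_sys = Σ λ_i
λ_sys = 0.00000486 + 0.000103 + 0.000172 + 0.000000664 + 0.0000546 + 0.00000431 = 3.3943e-04 /h
MTBF = 1 / λ_sys = 2950 h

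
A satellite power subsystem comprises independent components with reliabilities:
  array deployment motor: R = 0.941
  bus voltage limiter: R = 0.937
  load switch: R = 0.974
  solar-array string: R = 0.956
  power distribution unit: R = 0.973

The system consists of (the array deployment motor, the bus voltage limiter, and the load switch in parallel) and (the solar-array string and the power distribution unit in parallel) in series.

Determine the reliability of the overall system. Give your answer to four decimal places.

0.9987

Parallel (array deployment motor, bus voltage limiter, and load switch): 1 − (1 − 0.941000)(1 − 0.937000)(1 − 0.974000) = 0.999903
Parallel (solar-array string and power distribution unit): 1 − (1 − 0.956000)(1 − 0.973000) = 0.998812
Series ([0.999903] and [0.998812]): 0.999903 × 0.998812 = 0.9987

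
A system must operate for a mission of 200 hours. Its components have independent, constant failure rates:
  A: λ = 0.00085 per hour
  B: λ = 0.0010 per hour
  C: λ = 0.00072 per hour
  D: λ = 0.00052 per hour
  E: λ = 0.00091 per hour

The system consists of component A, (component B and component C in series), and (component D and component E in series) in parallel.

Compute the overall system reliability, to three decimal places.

R(A) = exp(−0.00085 × 200) = 0.84366
R(B) = exp(−0.0010 × 200) = 0.81873
R(C) = exp(−0.00072 × 200) = 0.86589
R(D) = exp(−0.00052 × 200) = 0.90123
R(E) = exp(−0.00091 × 200) = 0.83360
Series (B and C): 0.81873 × 0.86589 = 0.70893
Series (D and E): 0.90123 × 0.83360 = 0.75127
Parallel (A, [0.70893], and [0.75127]): 1 − (1 − 0.84366)(1 − 0.70893)(1 − 0.75127) = 0.989

0.989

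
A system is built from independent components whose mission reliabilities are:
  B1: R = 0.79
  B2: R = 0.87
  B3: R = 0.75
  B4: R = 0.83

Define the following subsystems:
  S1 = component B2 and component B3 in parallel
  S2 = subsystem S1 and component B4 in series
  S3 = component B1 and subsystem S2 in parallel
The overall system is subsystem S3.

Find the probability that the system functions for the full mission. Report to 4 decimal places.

0.9586

Parallel (B2 and B3): 1 − (1 − 0.870000)(1 − 0.750000) = 0.967500
Series ([0.967500] and B4): 0.967500 × 0.830000 = 0.803025
Parallel (B1 and [0.803025]): 1 − (1 − 0.790000)(1 − 0.803025) = 0.9586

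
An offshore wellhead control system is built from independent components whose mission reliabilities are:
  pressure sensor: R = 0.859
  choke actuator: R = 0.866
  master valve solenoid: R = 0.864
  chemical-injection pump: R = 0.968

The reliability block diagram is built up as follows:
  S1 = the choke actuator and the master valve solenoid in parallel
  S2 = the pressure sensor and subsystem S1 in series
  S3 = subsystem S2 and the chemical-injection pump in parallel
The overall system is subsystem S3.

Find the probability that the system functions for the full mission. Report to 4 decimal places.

Parallel (choke actuator and master valve solenoid): 1 − (1 − 0.866000)(1 − 0.864000) = 0.981776
Series (pressure sensor and [0.981776]): 0.859000 × 0.981776 = 0.843346
Parallel ([0.843346] and chemical-injection pump): 1 − (1 − 0.843346)(1 − 0.968000) = 0.9950

0.9950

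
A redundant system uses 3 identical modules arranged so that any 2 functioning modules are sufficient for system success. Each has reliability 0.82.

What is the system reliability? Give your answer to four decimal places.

R = Σ_{i=2}^{3} C(3,i) p^i (1−p)^{3−i} with p = 0.82
C(3,2)·0.82^2·0.18^1 = 0.363096
C(3,3)·0.82^3·0.18^0 = 0.551368
Sum = 0.9145

0.9145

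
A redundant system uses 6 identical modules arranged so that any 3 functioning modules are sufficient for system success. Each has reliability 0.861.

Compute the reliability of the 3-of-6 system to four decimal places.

0.9956

R = Σ_{i=3}^{6} C(6,i) p^i (1−p)^{6−i} with p = 0.861
C(6,3)·0.861^3·0.139^3 = 0.034283
C(6,4)·0.861^4·0.139^2 = 0.159270
C(6,5)·0.861^5·0.139^1 = 0.394622
C(6,6)·0.861^6·0.139^0 = 0.407398
Sum = 0.9956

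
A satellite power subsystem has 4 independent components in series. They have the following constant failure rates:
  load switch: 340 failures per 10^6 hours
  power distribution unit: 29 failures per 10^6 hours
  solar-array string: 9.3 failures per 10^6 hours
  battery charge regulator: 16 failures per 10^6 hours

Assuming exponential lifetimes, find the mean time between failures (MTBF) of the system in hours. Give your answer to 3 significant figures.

Series of exponential components: λ_sys = Σ λ_i
λ_sys = 0.00034 + 0.000029 + 0.0000093 + 0.000016 = 3.9430e-04 /h
MTBF = 1 / λ_sys = 2540 h

2540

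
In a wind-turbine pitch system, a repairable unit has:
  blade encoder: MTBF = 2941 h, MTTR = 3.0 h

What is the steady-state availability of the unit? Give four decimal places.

A(blade encoder) = MTBF/(MTBF+MTTR) = 2941/(2941+3.0) = 0.9990

0.9990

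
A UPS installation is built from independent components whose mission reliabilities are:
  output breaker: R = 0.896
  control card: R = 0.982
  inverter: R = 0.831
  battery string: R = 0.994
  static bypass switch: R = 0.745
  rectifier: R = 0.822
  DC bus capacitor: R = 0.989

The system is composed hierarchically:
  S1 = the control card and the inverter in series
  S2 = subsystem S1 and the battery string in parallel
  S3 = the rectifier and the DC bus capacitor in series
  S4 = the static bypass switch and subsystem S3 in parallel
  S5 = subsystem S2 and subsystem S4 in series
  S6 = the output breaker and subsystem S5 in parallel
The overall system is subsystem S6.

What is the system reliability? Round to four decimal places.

Series (control card and inverter): 0.982000 × 0.831000 = 0.816042
Parallel ([0.816042] and battery string): 1 − (1 − 0.816042)(1 − 0.994000) = 0.998896
Series (rectifier and DC bus capacitor): 0.822000 × 0.989000 = 0.812958
Parallel (static bypass switch and [0.812958]): 1 − (1 − 0.745000)(1 − 0.812958) = 0.952304
Series ([0.998896] and [0.952304]): 0.998896 × 0.952304 = 0.951253
Parallel (output breaker and [0.951253]): 1 − (1 − 0.896000)(1 − 0.951253) = 0.9949

0.9949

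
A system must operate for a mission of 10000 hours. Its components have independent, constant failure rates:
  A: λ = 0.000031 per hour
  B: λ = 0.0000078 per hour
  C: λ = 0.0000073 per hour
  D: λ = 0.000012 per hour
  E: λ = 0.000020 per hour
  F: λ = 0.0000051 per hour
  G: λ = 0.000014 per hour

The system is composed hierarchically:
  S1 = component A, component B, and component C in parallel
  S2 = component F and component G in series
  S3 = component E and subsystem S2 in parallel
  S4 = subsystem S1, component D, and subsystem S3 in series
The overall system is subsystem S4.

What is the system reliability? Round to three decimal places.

0.858

R(A) = exp(−0.000031 × 10000) = 0.73345
R(B) = exp(−0.0000078 × 10000) = 0.92496
R(C) = exp(−0.0000073 × 10000) = 0.92960
R(D) = exp(−0.000012 × 10000) = 0.88692
R(E) = exp(−0.000020 × 10000) = 0.81873
R(F) = exp(−0.0000051 × 10000) = 0.95028
R(G) = exp(−0.000014 × 10000) = 0.86936
Parallel (A, B, and C): 1 − (1 − 0.73345)(1 − 0.92496)(1 − 0.92960) = 0.99859
Series (F and G): 0.95028 × 0.86936 = 0.82614
Parallel (E and [0.82614]): 1 − (1 − 0.81873)(1 − 0.82614) = 0.96848
Series ([0.99859], D, and [0.96848]): 0.99859 × 0.88692 × 0.96848 = 0.858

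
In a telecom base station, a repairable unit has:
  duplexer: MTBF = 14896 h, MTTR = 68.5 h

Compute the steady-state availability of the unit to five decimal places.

0.99542

A(duplexer) = MTBF/(MTBF+MTTR) = 14896/(14896+68.5) = 0.99542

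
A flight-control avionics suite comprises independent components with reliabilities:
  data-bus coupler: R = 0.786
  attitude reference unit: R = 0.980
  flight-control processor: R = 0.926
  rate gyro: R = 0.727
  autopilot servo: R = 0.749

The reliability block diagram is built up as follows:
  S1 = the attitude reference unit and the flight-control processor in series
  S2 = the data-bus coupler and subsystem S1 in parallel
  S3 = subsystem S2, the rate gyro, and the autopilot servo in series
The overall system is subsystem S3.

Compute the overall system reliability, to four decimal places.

Series (attitude reference unit and flight-control processor): 0.980000 × 0.926000 = 0.907480
Parallel (data-bus coupler and [0.907480]): 1 − (1 − 0.786000)(1 − 0.907480) = 0.980201
Series ([0.980201], rate gyro, and autopilot servo): 0.980201 × 0.727000 × 0.749000 = 0.5337

0.5337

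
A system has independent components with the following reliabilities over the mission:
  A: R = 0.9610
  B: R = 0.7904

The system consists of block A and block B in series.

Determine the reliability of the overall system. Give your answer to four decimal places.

0.7596

Series (A and B): 0.961000 × 0.790400 = 0.7596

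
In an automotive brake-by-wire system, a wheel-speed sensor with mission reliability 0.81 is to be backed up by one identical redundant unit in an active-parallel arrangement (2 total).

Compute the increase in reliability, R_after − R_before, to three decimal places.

R_before = 0.81
R_after = 1 − (1 − 0.81)^2 = 0.964
ΔR = 0.964 − 0.81 = 0.154

0.154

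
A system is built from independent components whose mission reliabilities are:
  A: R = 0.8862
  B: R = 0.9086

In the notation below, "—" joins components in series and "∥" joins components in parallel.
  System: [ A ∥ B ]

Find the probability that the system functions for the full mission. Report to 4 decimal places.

0.9896

Parallel (A and B): 1 − (1 − 0.886200)(1 − 0.908600) = 0.9896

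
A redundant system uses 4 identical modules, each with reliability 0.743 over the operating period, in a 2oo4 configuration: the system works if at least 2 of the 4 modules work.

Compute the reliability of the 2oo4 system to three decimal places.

R = Σ_{i=2}^{4} C(4,i) p^i (1−p)^{4−i} with p = 0.743
C(4,2)·0.743^2·0.257^2 = 0.21877
C(4,3)·0.743^3·0.257^1 = 0.42166
C(4,4)·0.743^4·0.257^0 = 0.30476
Sum = 0.945

0.945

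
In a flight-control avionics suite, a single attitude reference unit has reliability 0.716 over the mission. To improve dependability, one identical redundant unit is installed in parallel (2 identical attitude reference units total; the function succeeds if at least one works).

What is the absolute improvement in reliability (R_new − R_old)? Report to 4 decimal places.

0.2033

R_before = 0.716
R_after = 1 − (1 − 0.716)^2 = 0.9193
ΔR = 0.9193 − 0.716 = 0.2033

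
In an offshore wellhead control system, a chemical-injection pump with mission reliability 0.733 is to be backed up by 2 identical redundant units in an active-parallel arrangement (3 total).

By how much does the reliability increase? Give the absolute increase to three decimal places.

R_before = 0.733
R_after = 1 − (1 − 0.733)^3 = 0.981
ΔR = 0.981 − 0.733 = 0.248

0.248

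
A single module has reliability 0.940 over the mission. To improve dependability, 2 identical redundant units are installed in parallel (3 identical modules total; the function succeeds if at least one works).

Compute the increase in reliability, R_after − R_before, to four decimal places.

R_before = 0.940
R_after = 1 − (1 − 0.940)^3 = 0.9998
ΔR = 0.9998 − 0.940 = 0.0598

0.0598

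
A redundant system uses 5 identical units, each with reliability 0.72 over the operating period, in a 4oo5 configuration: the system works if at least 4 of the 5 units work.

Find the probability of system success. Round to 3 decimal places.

0.570

R = Σ_{i=4}^{5} C(5,i) p^i (1−p)^{5−i} with p = 0.72
C(5,4)·0.72^4·0.28^1 = 0.37623
C(5,5)·0.72^5·0.28^0 = 0.19349
Sum = 0.570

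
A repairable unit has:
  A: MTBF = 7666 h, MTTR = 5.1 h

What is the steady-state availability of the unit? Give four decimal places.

A(A) = MTBF/(MTBF+MTTR) = 7666/(7666+5.1) = 0.9993

0.9993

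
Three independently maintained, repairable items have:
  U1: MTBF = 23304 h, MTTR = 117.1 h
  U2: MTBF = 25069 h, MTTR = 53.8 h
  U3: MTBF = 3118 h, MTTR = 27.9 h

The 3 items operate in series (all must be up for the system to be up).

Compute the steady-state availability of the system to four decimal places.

A(U1) = MTBF/(MTBF+MTTR) = 23304/(23304+117.1) = 0.995000
A(U2) = MTBF/(MTBF+MTTR) = 25069/(25069+53.8) = 0.997859
A(U3) = MTBF/(MTBF+MTTR) = 3118/(3118+27.9) = 0.991131
Series availability: 0.995000 × 0.997859 × 0.991131 = 0.9841

0.9841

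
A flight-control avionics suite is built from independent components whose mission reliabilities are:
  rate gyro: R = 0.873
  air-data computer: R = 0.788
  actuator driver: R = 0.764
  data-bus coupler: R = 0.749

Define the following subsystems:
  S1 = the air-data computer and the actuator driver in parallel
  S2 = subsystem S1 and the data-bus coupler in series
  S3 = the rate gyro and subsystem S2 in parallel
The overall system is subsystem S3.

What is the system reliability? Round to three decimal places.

0.963

Parallel (air-data computer and actuator driver): 1 − (1 − 0.78800)(1 − 0.76400) = 0.94997
Series ([0.94997] and data-bus coupler): 0.94997 × 0.74900 = 0.71153
Parallel (rate gyro and [0.71153]): 1 − (1 − 0.87300)(1 − 0.71153) = 0.963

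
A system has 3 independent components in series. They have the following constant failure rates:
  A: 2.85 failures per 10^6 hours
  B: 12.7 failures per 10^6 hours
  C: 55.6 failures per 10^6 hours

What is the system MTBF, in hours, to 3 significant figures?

14100

Series of exponential components: λ_sys = Σ λ_i
λ_sys = 0.00000285 + 0.0000127 + 0.0000556 = 7.1150e-05 /h
MTBF = 1 / λ_sys = 14100 h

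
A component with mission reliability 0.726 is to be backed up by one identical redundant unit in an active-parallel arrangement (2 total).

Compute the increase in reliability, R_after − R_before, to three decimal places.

R_before = 0.726
R_after = 1 − (1 − 0.726)^2 = 0.925
ΔR = 0.925 − 0.726 = 0.199

0.199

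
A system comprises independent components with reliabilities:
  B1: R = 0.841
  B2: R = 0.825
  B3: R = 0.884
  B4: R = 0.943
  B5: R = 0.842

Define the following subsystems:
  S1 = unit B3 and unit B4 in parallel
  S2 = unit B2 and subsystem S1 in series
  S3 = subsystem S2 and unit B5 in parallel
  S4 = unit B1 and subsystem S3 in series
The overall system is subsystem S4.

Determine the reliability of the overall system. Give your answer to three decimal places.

Parallel (B3 and B4): 1 − (1 − 0.88400)(1 − 0.94300) = 0.99339
Series (B2 and [0.99339]): 0.82500 × 0.99339 = 0.81955
Parallel ([0.81955] and B5): 1 − (1 − 0.81955)(1 − 0.84200) = 0.97149
Series (B1 and [0.97149]): 0.84100 × 0.97149 = 0.817

0.817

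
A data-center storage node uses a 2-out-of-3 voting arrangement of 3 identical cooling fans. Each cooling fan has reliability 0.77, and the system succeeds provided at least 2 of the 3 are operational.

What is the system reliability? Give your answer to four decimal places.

R = Σ_{i=2}^{3} C(3,i) p^i (1−p)^{3−i} with p = 0.77
C(3,2)·0.77^2·0.23^1 = 0.409101
C(3,3)·0.77^3·0.23^0 = 0.456533
Sum = 0.8656

0.8656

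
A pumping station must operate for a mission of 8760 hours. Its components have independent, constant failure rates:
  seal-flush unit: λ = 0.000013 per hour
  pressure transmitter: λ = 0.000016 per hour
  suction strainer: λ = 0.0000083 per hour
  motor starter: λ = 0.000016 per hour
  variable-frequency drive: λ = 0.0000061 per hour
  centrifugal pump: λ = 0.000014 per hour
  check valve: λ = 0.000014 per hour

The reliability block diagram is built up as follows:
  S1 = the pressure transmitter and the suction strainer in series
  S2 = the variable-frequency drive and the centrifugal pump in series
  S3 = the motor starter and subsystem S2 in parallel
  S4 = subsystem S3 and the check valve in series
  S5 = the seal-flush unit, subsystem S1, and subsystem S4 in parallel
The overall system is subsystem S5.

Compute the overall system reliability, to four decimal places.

0.9972

R(seal-flush unit) = exp(−0.000013 × 8760) = 0.892365
R(pressure transmitter) = exp(−0.000016 × 8760) = 0.869219
R(suction strainer) = exp(−0.0000083 × 8760) = 0.929872
R(motor starter) = exp(−0.000016 × 8760) = 0.869219
R(variable-frequency drive) = exp(−0.0000061 × 8760) = 0.947967
R(centrifugal pump) = exp(−0.000014 × 8760) = 0.884582
R(check valve) = exp(−0.000014 × 8760) = 0.884582
Series (pressure transmitter and suction strainer): 0.869219 × 0.929872 = 0.808262
Series (variable-frequency drive and centrifugal pump): 0.947967 × 0.884582 = 0.838555
Parallel (motor starter and [0.838555]): 1 − (1 − 0.869219)(1 − 0.838555) = 0.978886
Series ([0.978886] and check valve): 0.978886 × 0.884582 = 0.865905
Parallel (seal-flush unit, [0.808262], and [0.865905]): 1 − (1 − 0.892365)(1 − 0.808262)(1 − 0.865905) = 0.9972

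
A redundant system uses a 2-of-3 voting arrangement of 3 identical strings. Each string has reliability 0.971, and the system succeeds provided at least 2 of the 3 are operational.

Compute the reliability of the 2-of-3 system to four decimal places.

0.9975

R = Σ_{i=2}^{3} C(3,i) p^i (1−p)^{3−i} with p = 0.971
C(3,2)·0.971^2·0.029^1 = 0.082027
C(3,3)·0.971^3·0.029^0 = 0.915499
Sum = 0.9975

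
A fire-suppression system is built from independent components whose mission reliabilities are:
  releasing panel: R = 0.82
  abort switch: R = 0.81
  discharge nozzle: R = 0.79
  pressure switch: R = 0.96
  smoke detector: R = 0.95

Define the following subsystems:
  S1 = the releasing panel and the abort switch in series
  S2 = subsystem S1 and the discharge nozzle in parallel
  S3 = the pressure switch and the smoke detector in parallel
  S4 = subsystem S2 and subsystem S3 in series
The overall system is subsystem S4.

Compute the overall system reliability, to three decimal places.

Series (releasing panel and abort switch): 0.82000 × 0.81000 = 0.66420
Parallel ([0.66420] and discharge nozzle): 1 − (1 − 0.66420)(1 − 0.79000) = 0.92948
Parallel (pressure switch and smoke detector): 1 − (1 − 0.96000)(1 − 0.95000) = 0.99800
Series ([0.92948] and [0.99800]): 0.92948 × 0.99800 = 0.928

0.928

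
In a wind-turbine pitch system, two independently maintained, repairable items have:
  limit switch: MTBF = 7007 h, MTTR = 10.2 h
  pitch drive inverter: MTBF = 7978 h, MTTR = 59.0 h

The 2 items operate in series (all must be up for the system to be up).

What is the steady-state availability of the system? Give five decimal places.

0.99122

A(limit switch) = MTBF/(MTBF+MTTR) = 7007/(7007+10.2) = 0.998546
A(pitch drive inverter) = MTBF/(MTBF+MTTR) = 7978/(7978+59.0) = 0.992659
Series availability: 0.998546 × 0.992659 = 0.99122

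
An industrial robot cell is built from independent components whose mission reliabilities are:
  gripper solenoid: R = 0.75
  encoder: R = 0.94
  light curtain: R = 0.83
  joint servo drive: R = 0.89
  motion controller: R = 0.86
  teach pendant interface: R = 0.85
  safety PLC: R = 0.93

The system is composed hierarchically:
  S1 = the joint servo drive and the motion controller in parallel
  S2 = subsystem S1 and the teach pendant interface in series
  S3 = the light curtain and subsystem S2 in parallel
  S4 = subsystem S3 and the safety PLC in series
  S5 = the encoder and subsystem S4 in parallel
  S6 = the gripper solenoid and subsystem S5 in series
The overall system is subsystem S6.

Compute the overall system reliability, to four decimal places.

0.7457

Parallel (joint servo drive and motion controller): 1 − (1 − 0.890000)(1 − 0.860000) = 0.984600
Series ([0.984600] and teach pendant interface): 0.984600 × 0.850000 = 0.836910
Parallel (light curtain and [0.836910]): 1 − (1 − 0.830000)(1 − 0.836910) = 0.972275
Series ([0.972275] and safety PLC): 0.972275 × 0.930000 = 0.904216
Parallel (encoder and [0.904216]): 1 − (1 − 0.940000)(1 − 0.904216) = 0.994253
Series (gripper solenoid and [0.994253]): 0.750000 × 0.994253 = 0.7457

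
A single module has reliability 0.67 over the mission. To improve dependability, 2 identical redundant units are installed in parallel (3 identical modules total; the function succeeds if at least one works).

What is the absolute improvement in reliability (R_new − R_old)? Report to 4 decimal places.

R_before = 0.67
R_after = 1 − (1 − 0.67)^3 = 0.9641
ΔR = 0.9641 − 0.67 = 0.2941

0.2941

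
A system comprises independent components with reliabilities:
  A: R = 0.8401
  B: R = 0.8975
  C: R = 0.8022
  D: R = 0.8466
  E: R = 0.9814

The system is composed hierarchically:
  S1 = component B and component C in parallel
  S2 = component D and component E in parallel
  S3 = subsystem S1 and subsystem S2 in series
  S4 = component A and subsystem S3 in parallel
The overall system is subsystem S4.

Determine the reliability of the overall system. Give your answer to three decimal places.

Parallel (B and C): 1 − (1 − 0.89750)(1 − 0.80220) = 0.97973
Parallel (D and E): 1 − (1 − 0.84660)(1 − 0.98140) = 0.99715
Series ([0.97973] and [0.99715]): 0.97973 × 0.99715 = 0.97694
Parallel (A and [0.97694]): 1 − (1 − 0.84010)(1 − 0.97694) = 0.996

0.996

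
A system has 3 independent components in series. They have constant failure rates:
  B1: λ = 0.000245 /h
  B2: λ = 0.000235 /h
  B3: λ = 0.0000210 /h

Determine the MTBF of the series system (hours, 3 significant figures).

2000

Series of exponential components: λ_sys = Σ λ_i
λ_sys = 0.000245 + 0.000235 + 0.0000210 = 5.0100e-04 /h
MTBF = 1 / λ_sys = 2000 h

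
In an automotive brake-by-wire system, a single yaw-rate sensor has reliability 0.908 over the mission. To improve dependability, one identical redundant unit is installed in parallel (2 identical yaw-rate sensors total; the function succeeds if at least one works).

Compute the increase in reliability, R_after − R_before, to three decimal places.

R_before = 0.908
R_after = 1 − (1 − 0.908)^2 = 0.992
ΔR = 0.992 − 0.908 = 0.084

0.084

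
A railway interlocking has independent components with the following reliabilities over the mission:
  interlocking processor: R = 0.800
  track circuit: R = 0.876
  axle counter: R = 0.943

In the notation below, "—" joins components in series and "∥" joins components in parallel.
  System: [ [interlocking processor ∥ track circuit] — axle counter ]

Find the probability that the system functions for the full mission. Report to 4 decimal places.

0.9196

Parallel (interlocking processor and track circuit): 1 − (1 − 0.800000)(1 − 0.876000) = 0.975200
Series ([0.975200] and axle counter): 0.975200 × 0.943000 = 0.9196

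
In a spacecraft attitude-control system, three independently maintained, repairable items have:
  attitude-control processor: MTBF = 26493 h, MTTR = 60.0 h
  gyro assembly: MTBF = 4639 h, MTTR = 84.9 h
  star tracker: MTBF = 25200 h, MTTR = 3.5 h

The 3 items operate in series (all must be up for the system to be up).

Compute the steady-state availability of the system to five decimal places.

0.97967

A(attitude-control processor) = MTBF/(MTBF+MTTR) = 26493/(26493+60.0) = 0.997740
A(gyro assembly) = MTBF/(MTBF+MTTR) = 4639/(4639+84.9) = 0.982028
A(star tracker) = MTBF/(MTBF+MTTR) = 25200/(25200+3.5) = 0.999861
Series availability: 0.997740 × 0.982028 × 0.999861 = 0.97967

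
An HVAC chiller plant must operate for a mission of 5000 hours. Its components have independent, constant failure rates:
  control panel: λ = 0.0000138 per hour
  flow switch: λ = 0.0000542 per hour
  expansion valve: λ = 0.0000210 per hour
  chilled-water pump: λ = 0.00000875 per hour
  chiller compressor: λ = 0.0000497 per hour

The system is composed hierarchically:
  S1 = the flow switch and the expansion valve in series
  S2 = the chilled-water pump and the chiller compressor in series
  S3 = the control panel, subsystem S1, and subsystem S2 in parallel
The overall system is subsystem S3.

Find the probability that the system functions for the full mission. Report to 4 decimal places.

0.9947

R(control panel) = exp(−0.0000138 × 5000) = 0.933327
R(flow switch) = exp(−0.0000542 × 5000) = 0.762616
R(expansion valve) = exp(−0.0000210 × 5000) = 0.900325
R(chilled-water pump) = exp(−0.00000875 × 5000) = 0.957193
R(chiller compressor) = exp(−0.0000497 × 5000) = 0.779970
Series (flow switch and expansion valve): 0.762616 × 0.900325 = 0.686602
Series (chilled-water pump and chiller compressor): 0.957193 × 0.779970 = 0.746582
Parallel (control panel, [0.686602], and [0.746582]): 1 − (1 − 0.933327)(1 − 0.686602)(1 − 0.746582) = 0.9947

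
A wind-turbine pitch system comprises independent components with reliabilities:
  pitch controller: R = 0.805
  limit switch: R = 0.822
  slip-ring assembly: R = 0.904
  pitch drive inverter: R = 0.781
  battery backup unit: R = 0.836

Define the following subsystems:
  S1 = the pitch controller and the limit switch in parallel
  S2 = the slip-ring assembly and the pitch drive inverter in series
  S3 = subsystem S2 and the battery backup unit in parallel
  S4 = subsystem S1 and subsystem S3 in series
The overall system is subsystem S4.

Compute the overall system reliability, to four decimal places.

Parallel (pitch controller and limit switch): 1 − (1 − 0.805000)(1 − 0.822000) = 0.965290
Series (slip-ring assembly and pitch drive inverter): 0.904000 × 0.781000 = 0.706024
Parallel ([0.706024] and battery backup unit): 1 − (1 − 0.706024)(1 − 0.836000) = 0.951788
Series ([0.965290] and [0.951788]): 0.965290 × 0.951788 = 0.9188

0.9188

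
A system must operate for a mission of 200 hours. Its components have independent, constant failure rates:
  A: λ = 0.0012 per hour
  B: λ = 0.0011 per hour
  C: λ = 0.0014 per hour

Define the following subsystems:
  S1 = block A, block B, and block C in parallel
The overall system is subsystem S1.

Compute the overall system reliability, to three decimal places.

R(A) = exp(−0.0012 × 200) = 0.78663
R(B) = exp(−0.0011 × 200) = 0.80252
R(C) = exp(−0.0014 × 200) = 0.75578
Parallel (A, B, and C): 1 − (1 − 0.78663)(1 − 0.80252)(1 − 0.75578) = 0.990

0.990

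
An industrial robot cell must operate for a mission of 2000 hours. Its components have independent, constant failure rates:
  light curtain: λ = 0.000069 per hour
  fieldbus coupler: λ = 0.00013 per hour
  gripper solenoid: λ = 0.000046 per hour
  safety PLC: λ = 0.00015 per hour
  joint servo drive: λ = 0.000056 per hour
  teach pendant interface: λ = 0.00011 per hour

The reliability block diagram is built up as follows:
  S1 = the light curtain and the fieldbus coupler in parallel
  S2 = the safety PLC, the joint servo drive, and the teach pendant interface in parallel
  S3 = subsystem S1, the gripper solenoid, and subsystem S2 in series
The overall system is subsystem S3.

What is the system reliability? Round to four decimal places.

0.8804

R(light curtain) = exp(−0.000069 × 2000) = 0.871099
R(fieldbus coupler) = exp(−0.00013 × 2000) = 0.771052
R(gripper solenoid) = exp(−0.000046 × 2000) = 0.912105
R(safety PLC) = exp(−0.00015 × 2000) = 0.740818
R(joint servo drive) = exp(−0.000056 × 2000) = 0.894044
R(teach pendant interface) = exp(−0.00011 × 2000) = 0.802519
Parallel (light curtain and fieldbus coupler): 1 − (1 − 0.871099)(1 − 0.771052) = 0.970488
Parallel (safety PLC, joint servo drive, and teach pendant interface): 1 − (1 − 0.740818)(1 − 0.894044)(1 − 0.802519) = 0.994577
Series ([0.970488], gripper solenoid, and [0.994577]): 0.970488 × 0.912105 × 0.994577 = 0.8804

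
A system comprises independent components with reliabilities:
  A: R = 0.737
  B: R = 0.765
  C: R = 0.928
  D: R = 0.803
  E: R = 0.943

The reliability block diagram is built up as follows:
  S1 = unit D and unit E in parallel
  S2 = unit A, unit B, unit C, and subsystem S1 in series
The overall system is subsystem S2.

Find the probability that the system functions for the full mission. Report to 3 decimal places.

Parallel (D and E): 1 − (1 − 0.80300)(1 − 0.94300) = 0.98877
Series (A, B, C, and [0.98877]): 0.73700 × 0.76500 × 0.92800 × 0.98877 = 0.517

0.517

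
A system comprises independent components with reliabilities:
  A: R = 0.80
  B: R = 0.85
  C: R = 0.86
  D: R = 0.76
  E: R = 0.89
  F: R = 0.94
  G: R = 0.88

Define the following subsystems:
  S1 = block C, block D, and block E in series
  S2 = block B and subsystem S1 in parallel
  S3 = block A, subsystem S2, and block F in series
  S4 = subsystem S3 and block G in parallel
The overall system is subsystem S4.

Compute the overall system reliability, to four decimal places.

0.9646

Series (C, D, and E): 0.860000 × 0.760000 × 0.890000 = 0.581704
Parallel (B and [0.581704]): 1 − (1 − 0.850000)(1 − 0.581704) = 0.937256
Series (A, [0.937256], and F): 0.800000 × 0.937256 × 0.940000 = 0.704817
Parallel ([0.704817] and G): 1 − (1 − 0.704817)(1 − 0.880000) = 0.9646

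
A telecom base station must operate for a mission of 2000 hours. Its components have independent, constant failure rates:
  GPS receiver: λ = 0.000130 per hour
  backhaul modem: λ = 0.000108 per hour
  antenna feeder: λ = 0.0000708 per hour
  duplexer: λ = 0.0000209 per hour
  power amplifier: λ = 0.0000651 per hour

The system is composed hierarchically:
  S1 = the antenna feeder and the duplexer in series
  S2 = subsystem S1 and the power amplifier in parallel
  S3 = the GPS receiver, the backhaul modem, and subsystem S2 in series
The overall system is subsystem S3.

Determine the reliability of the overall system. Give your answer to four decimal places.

0.6086

R(GPS receiver) = exp(−0.000130 × 2000) = 0.771052
R(backhaul modem) = exp(−0.000108 × 2000) = 0.805735
R(antenna feeder) = exp(−0.0000708 × 2000) = 0.867968
R(duplexer) = exp(−0.0000209 × 2000) = 0.959062
R(power amplifier) = exp(−0.0000651 × 2000) = 0.877920
Series (antenna feeder and duplexer): 0.867968 × 0.959062 = 0.832435
Parallel ([0.832435] and power amplifier): 1 − (1 − 0.832435)(1 − 0.877920) = 0.979544
Series (GPS receiver, backhaul modem, and [0.979544]): 0.771052 × 0.805735 × 0.979544 = 0.6086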